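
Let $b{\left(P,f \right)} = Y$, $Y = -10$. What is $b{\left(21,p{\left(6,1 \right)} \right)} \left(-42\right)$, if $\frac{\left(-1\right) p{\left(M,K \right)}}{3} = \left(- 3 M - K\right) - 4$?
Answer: $420$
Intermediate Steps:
$p{\left(M,K \right)} = 12 + 3 K + 9 M$ ($p{\left(M,K \right)} = - 3 \left(\left(- 3 M - K\right) - 4\right) = - 3 \left(\left(- K - 3 M\right) - 4\right) = - 3 \left(-4 - K - 3 M\right) = 12 + 3 K + 9 M$)
$b{\left(P,f \right)} = -10$
$b{\left(21,p{\left(6,1 \right)} \right)} \left(-42\right) = \left(-10\right) \left(-42\right) = 420$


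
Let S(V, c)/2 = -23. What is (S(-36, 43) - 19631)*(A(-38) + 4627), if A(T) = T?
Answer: -90297753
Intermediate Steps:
S(V, c) = -46 (S(V, c) = 2*(-23) = -46)
(S(-36, 43) - 19631)*(A(-38) + 4627) = (-46 - 19631)*(-38 + 4627) = -19677*4589 = -90297753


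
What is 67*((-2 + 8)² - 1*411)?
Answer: -25125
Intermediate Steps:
67*((-2 + 8)² - 1*411) = 67*(6² - 411) = 67*(36 - 411) = 67*(-375) = -25125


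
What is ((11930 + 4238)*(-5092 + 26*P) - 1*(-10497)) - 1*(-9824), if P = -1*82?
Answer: -116777311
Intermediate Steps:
P = -82
((11930 + 4238)*(-5092 + 26*P) - 1*(-10497)) - 1*(-9824) = ((11930 + 4238)*(-5092 + 26*(-82)) - 1*(-10497)) - 1*(-9824) = (16168*(-5092 - 2132) + 10497) + 9824 = (16168*(-7224) + 10497) + 9824 = (-116797632 + 10497) + 9824 = -116787135 + 9824 = -116777311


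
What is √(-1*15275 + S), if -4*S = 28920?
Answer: I*√22505 ≈ 150.02*I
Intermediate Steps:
S = -7230 (S = -¼*28920 = -7230)
√(-1*15275 + S) = √(-1*15275 - 7230) = √(-15275 - 7230) = √(-22505) = I*√22505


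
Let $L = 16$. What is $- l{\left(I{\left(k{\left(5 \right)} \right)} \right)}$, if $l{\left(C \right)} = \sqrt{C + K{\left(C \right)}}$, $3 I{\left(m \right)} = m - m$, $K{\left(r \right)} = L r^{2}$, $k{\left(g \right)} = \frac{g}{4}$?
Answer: $0$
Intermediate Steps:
$k{\left(g \right)} = \frac{g}{4}$ ($k{\left(g \right)} = g \frac{1}{4} = \frac{g}{4}$)
$K{\left(r \right)} = 16 r^{2}$
$I{\left(m \right)} = 0$ ($I{\left(m \right)} = \frac{m - m}{3} = \frac{1}{3} \cdot 0 = 0$)
$l{\left(C \right)} = \sqrt{C + 16 C^{2}}$
$- l{\left(I{\left(k{\left(5 \right)} \right)} \right)} = - \sqrt{0 \left(1 + 16 \cdot 0\right)} = - \sqrt{0 \left(1 + 0\right)} = - \sqrt{0 \cdot 1} = - \sqrt{0} = \left(-1\right) 0 = 0$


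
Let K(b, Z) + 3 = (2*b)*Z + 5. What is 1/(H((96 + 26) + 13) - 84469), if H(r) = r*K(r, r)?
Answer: 1/4836551 ≈ 2.0676e-7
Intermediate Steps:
K(b, Z) = 2 + 2*Z*b (K(b, Z) = -3 + ((2*b)*Z + 5) = -3 + (2*Z*b + 5) = -3 + (5 + 2*Z*b) = 2 + 2*Z*b)
H(r) = r*(2 + 2*r²) (H(r) = r*(2 + 2*r*r) = r*(2 + 2*r²))
1/(H((96 + 26) + 13) - 84469) = 1/(2*((96 + 26) + 13)*(1 + ((96 + 26) + 13)²) - 84469) = 1/(2*(122 + 13)*(1 + (122 + 13)²) - 84469) = 1/(2*135*(1 + 135²) - 84469) = 1/(2*135*(1 + 18225) - 84469) = 1/(2*135*18226 - 84469) = 1/(4921020 - 84469) = 1/4836551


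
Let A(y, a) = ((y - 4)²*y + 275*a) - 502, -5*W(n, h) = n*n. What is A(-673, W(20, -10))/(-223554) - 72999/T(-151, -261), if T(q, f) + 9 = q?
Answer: 10945947581/5961440 ≈ 1836.1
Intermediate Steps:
W(n, h) = -n²/5 (W(n, h) = -n*n/5 = -n²/5)
A(y, a) = -502 + 275*a + y*(-4 + y)² (A(y, a) = ((-4 + y)²*y + 275*a) - 502 = (y*(-4 + y)² + 275*a) - 502 = (275*a + y*(-4 + y)²) - 502 = -502 + 275*a + y*(-4 + y)²)
T(q, f) = -9 + q
A(-673, W(20, -10))/(-223554) - 72999/T(-151, -261) = (-502 + 275*(-⅕*20²) - 673*(-4 - 673)²)/(-223554) - 72999/(-9 - 151) = (-502 + 275*(-⅕*400) - 673*(-677)²)*(-1/223554) - 72999/(-160) = (-502 + 275*(-80) - 673*458329)*(-1/223554) - 72999*(-1/160) = (-502 - 22000 - 308455417)*(-1/223554) + 72999/160 = -308477919*(-1/223554) + 72999/160 = 102825973/74518 + 72999/160 = 10945947581/5961440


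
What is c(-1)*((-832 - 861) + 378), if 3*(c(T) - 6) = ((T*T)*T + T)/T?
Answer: -26300/3 ≈ -8766.7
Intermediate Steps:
c(T) = 6 + (T + T**3)/(3*T) (c(T) = 6 + (((T*T)*T + T)/T)/3 = 6 + ((T**2*T + T)/T)/3 = 6 + ((T**3 + T)/T)/3 = 6 + ((T + T**3)/T)/3 = 6 + (T + T**3)/(3*T))
c(-1)*((-832 - 861) + 378) = (19/3 + (1/3)*(-1)**2)*((-832 - 861) + 378) = (19/3 + (1/3)*1)*(-1693 + 378) = (19/3 + 1/3)*(-1315) = (20/3)*(-1315) = -26300/3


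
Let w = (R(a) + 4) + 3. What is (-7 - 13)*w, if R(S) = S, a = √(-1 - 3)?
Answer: -140 - 40*I ≈ -140.0 - 40.0*I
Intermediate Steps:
a = 2*I (a = √(-4) = 2*I ≈ 2.0*I)
w = 7 + 2*I (w = (2*I + 4) + 3 = (4 + 2*I) + 3 = 7 + 2*I ≈ 7.0 + 2.0*I)
(-7 - 13)*w = (-7 - 13)*(7 + 2*I) = -20*(7 + 2*I) = -140 - 40*I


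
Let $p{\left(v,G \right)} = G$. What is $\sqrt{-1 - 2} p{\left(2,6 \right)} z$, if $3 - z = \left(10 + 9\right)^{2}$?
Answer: $- 2148 i \sqrt{3} \approx - 3720.4 i$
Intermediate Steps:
$z = -358$ ($z = 3 - \left(10 + 9\right)^{2} = 3 - 19^{2} = 3 - 361 = -358$)
$\sqrt{-1 - 2} p{\left(2,6 \right)} z = \sqrt{-1 - 2} \cdot 6 \left(-358\right) = \sqrt{-3} \cdot 6 \left(-358\right) = i \sqrt{3} \cdot 6 \left(-358\right) = 6 i \sqrt{3} \left(-358\right) = - 2148 i \sqrt{3}$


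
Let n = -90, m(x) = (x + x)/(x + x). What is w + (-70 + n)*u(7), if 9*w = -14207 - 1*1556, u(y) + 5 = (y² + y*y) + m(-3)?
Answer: -151123/9 ≈ -16791.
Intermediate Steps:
m(x) = 1 (m(x) = (2*x)/((2*x)) = (2*x)*(1/(2*x)) = 1)
u(y) = -4 + 2*y² (u(y) = -5 + ((y² + y*y) + 1) = -5 + ((y² + y²) + 1) = -5 + (2*y² + 1) = -5 + (1 + 2*y²) = -4 + 2*y²)
w = -15763/9 (w = (-14207 - 1*1556)/9 = (-14207 - 1556)/9 = (⅑)*(-15763) = -15763/9 ≈ -1751.4)
w + (-70 + n)*u(7) = -15763/9 + (-70 - 90)*(-4 + 2*7²) = -15763/9 - 160*(-4 + 2*49) = -15763/9 - 160*(-4 + 98) = -15763/9 - 160*94 = -15763/9 - 15040 = -151123/9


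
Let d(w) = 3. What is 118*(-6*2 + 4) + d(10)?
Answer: -941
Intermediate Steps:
118*(-6*2 + 4) + d(10) = 118*(-6*2 + 4) + 3 = 118*(-12 + 4) + 3 = 118*(-8) + 3 = -944 + 3 = -941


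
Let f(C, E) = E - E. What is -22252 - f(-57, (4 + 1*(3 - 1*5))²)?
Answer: -22252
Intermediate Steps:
f(C, E) = 0
-22252 - f(-57, (4 + 1*(3 - 1*5))²) = -22252 - 1*0 = -22252 + 0 = -22252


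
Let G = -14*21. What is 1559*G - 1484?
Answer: -459830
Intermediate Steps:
G = -294
1559*G - 1484 = 1559*(-294) - 1484 = -458346 - 1484 = -459830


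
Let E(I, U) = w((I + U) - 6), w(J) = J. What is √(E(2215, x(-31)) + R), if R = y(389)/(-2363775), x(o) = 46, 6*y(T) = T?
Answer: √2015945531505274/945510 ≈ 47.487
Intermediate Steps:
y(T) = T/6
E(I, U) = -6 + I + U (E(I, U) = (I + U) - 6 = -6 + I + U)
R = -389/14182650 (R = ((⅙)*389)/(-2363775) = (389/6)*(-1/2363775) = -389/14182650 ≈ -2.7428e-5)
√(E(2215, x(-31)) + R) = √((-6 + 2215 + 46) - 389/14182650) = √(2255 - 389/14182650) = √(31981875361/14182650) = √2015945531505274/945510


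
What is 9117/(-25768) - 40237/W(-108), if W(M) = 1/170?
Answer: -176260601837/25768 ≈ -6.8403e+6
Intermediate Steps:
W(M) = 1/170
9117/(-25768) - 40237/W(-108) = 9117/(-25768) - 40237/1/170 = 9117*(-1/25768) - 40237*170 = -9117/25768 - 6840290 = -176260601837/25768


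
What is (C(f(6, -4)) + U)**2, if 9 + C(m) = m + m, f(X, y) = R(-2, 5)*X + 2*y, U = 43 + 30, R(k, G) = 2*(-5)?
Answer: 5184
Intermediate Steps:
R(k, G) = -10
U = 73
f(X, y) = -10*X + 2*y
C(m) = -9 + 2*m (C(m) = -9 + (m + m) = -9 + 2*m)
(C(f(6, -4)) + U)**2 = ((-9 + 2*(-10*6 + 2*(-4))) + 73)**2 = ((-9 + 2*(-60 - 8)) + 73)**2 = ((-9 + 2*(-68)) + 73)**2 = ((-9 - 136) + 73)**2 = (-145 + 73)**2 = (-72)**2 = 5184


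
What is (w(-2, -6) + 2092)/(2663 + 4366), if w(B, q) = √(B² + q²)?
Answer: 2092/7029 + 2*√10/7029 ≈ 0.29852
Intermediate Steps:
(w(-2, -6) + 2092)/(2663 + 4366) = (√((-2)² + (-6)²) + 2092)/(2663 + 4366) = (√(4 + 36) + 2092)/7029 = (√40 + 2092)*(1/7029) = (2*√10 + 2092)*(1/7029) = (2092 + 2*√10)*(1/7029) = 2092/7029 + 2*√10/7029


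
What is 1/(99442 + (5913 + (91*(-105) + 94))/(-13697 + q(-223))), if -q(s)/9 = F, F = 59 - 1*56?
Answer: 3431/341186389 ≈ 1.0056e-5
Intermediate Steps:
F = 3 (F = 59 - 56 = 3)
q(s) = -27 (q(s) = -9*3 = -27)
1/(99442 + (5913 + (91*(-105) + 94))/(-13697 + q(-223))) = 1/(99442 + (5913 + (91*(-105) + 94))/(-13697 - 27)) = 1/(99442 + (5913 + (-9555 + 94))/(-13724)) = 1/(99442 + (5913 - 9461)*(-1/13724)) = 1/(99442 - 3548*(-1/13724)) = 1/(99442 + 887/3431) = 1/(341186389/3431) = 3431/341186389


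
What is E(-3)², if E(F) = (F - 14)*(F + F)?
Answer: 10404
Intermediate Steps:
E(F) = 2*F*(-14 + F) (E(F) = (-14 + F)*(2*F) = 2*F*(-14 + F))
E(-3)² = (2*(-3)*(-14 - 3))² = (2*(-3)*(-17))² = 102² = 10404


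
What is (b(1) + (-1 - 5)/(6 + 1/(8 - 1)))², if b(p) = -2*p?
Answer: 16384/1849 ≈ 8.8610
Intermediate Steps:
(b(1) + (-1 - 5)/(6 + 1/(8 - 1)))² = (-2*1 + (-1 - 5)/(6 + 1/(8 - 1)))² = (-2 - 6/(6 + 1/7))² = (-2 - 6/(6 + ⅐))² = (-2 - 6/43/7)² = (-2 - 6*7/43)² = (-2 - 42/43)² = (-128/43)² = 16384/1849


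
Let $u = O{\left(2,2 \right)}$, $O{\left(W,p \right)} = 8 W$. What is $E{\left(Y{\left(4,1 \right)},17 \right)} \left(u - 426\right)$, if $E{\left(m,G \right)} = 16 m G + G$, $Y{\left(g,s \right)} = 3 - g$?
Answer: $104550$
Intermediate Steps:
$u = 16$ ($u = 8 \cdot 2 = 16$)
$E{\left(m,G \right)} = G + 16 G m$ ($E{\left(m,G \right)} = 16 G m + G = G + 16 G m$)
$E{\left(Y{\left(4,1 \right)},17 \right)} \left(u - 426\right) = 17 \left(1 + 16 \left(3 - 4\right)\right) \left(16 - 426\right) = 17 \left(1 + 16 \left(3 - 4\right)\right) \left(-410\right) = 17 \left(1 + 16 \left(-1\right)\right) \left(-410\right) = 17 \left(1 - 16\right) \left(-410\right) = 17 \left(-15\right) \left(-410\right) = \left(-255\right) \left(-410\right) = 104550$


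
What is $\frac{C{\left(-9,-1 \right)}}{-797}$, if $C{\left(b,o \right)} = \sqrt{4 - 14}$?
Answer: $- \frac{i \sqrt{10}}{797} \approx - 0.0039677 i$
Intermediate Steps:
$C{\left(b,o \right)} = i \sqrt{10}$ ($C{\left(b,o \right)} = \sqrt{-10} = i \sqrt{10}$)
$\frac{C{\left(-9,-1 \right)}}{-797} = \frac{i \sqrt{10}}{-797} = i \sqrt{10} \left(- \frac{1}{797}\right) = - \frac{i \sqrt{10}}{797}$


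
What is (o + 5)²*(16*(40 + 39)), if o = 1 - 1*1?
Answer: 31600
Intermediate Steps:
o = 0 (o = 1 - 1 = 0)
(o + 5)²*(16*(40 + 39)) = (0 + 5)²*(16*(40 + 39)) = 5²*(16*79) = 25*1264 = 31600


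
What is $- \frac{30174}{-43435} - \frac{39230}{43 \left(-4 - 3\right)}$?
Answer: $\frac{244719632}{1867705} \approx 131.03$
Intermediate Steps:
$- \frac{30174}{-43435} - \frac{39230}{43 \left(-4 - 3\right)} = \left(-30174\right) \left(- \frac{1}{43435}\right) - \frac{39230}{43 \left(-7\right)} = \frac{30174}{43435} - \frac{39230}{-301} = \frac{30174}{43435} - - \frac{39230}{301} = \frac{30174}{43435} + \frac{39230}{301} = \frac{244719632}{1867705}$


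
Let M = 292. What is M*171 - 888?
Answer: 49044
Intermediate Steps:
M*171 - 888 = 292*171 - 888 = 49932 - 888 = 49044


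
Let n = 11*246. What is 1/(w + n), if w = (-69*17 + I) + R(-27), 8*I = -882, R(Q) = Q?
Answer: 4/5583 ≈ 0.00071646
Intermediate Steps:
I = -441/4 (I = (⅛)*(-882) = -441/4 ≈ -110.25)
w = -5241/4 (w = (-69*17 - 441/4) - 27 = (-1173 - 441/4) - 27 = -5133/4 - 27 = -5241/4 ≈ -1310.3)
n = 2706
1/(w + n) = 1/(-5241/4 + 2706) = 1/(5583/4) = 4/5583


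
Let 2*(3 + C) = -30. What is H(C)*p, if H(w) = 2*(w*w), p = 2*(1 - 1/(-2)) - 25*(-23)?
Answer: 374544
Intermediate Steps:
C = -18 (C = -3 + (½)*(-30) = -3 - 15 = -18)
p = 578 (p = 2*(1 - 1*(-½)) + 575 = 2*(1 + ½) + 575 = 2*(3/2) + 575 = 3 + 575 = 578)
H(w) = 2*w²
H(C)*p = (2*(-18)²)*578 = (2*324)*578 = 648*578 = 374544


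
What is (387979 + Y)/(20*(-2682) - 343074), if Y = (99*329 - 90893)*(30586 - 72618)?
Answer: -2451778283/396714 ≈ -6180.2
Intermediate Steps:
Y = 2451390304 (Y = (32571 - 90893)*(-42032) = -58322*(-42032) = 2451390304)
(387979 + Y)/(20*(-2682) - 343074) = (387979 + 2451390304)/(20*(-2682) - 343074) = 2451778283/(-53640 - 343074) = 2451778283/(-396714) = 2451778283*(-1/396714) = -2451778283/396714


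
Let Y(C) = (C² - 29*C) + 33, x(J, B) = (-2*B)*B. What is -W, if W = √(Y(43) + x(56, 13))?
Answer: -3*√33 ≈ -17.234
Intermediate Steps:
x(J, B) = -2*B²
Y(C) = 33 + C² - 29*C
W = 3*√33 (W = √((33 + 43² - 29*43) - 2*13²) = √((33 + 1849 - 1247) - 2*169) = √(635 - 338) = √297 = 3*√33 ≈ 17.234)
-W = -3*√33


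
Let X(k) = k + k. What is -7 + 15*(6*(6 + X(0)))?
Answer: 533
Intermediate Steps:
X(k) = 2*k
-7 + 15*(6*(6 + X(0))) = -7 + 15*(6*(6 + 2*0)) = -7 + 15*(6*(6 + 0)) = -7 + 15*(6*6) = -7 + 15*36 = -7 + 540 = 533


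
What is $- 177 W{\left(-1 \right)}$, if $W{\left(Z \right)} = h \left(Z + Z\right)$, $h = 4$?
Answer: $1416$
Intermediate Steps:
$W{\left(Z \right)} = 8 Z$ ($W{\left(Z \right)} = 4 \left(Z + Z\right) = 4 \cdot 2 Z = 8 Z$)
$- 177 W{\left(-1 \right)} = - 177 \cdot 8 \left(-1\right) = \left(-177\right) \left(-8\right) = 1416$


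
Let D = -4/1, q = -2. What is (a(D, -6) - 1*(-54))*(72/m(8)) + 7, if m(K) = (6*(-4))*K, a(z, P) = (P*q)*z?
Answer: 19/4 ≈ 4.7500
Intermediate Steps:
D = -4 (D = -4*1 = -4)
a(z, P) = -2*P*z (a(z, P) = (P*(-2))*z = (-2*P)*z = -2*P*z)
m(K) = -24*K
(a(D, -6) - 1*(-54))*(72/m(8)) + 7 = (-2*(-6)*(-4) - 1*(-54))*(72/((-24*8))) + 7 = (-48 + 54)*(72/(-192)) + 7 = 6*(72*(-1/192)) + 7 = 6*(-3/8) + 7 = -9/4 + 7 = 19/4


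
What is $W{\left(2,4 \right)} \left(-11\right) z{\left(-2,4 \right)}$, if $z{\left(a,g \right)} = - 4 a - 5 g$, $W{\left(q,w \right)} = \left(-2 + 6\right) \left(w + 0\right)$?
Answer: $2112$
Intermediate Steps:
$W{\left(q,w \right)} = 4 w$
$z{\left(a,g \right)} = - 5 g - 4 a$
$W{\left(2,4 \right)} \left(-11\right) z{\left(-2,4 \right)} = 4 \cdot 4 \left(-11\right) \left(\left(-5\right) 4 - -8\right) = 16 \left(-11\right) \left(-20 + 8\right) = \left(-176\right) \left(-12\right) = 2112$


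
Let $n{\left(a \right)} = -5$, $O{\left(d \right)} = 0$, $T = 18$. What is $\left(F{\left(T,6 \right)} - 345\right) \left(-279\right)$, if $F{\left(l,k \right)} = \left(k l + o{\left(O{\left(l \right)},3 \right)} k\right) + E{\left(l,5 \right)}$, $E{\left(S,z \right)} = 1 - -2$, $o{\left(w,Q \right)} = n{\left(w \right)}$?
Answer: $73656$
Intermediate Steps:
$o{\left(w,Q \right)} = -5$
$E{\left(S,z \right)} = 3$ ($E{\left(S,z \right)} = 1 + 2 = 3$)
$F{\left(l,k \right)} = 3 - 5 k + k l$ ($F{\left(l,k \right)} = \left(k l - 5 k\right) + 3 = \left(- 5 k + k l\right) + 3 = 3 - 5 k + k l$)
$\left(F{\left(T,6 \right)} - 345\right) \left(-279\right) = \left(\left(3 - 30 + 6 \cdot 18\right) - 345\right) \left(-279\right) = \left(\left(3 - 30 + 108\right) - 345\right) \left(-279\right) = \left(81 - 345\right) \left(-279\right) = \left(-264\right) \left(-279\right) = 73656$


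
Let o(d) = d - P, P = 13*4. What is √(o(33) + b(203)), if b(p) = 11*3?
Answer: √14 ≈ 3.7417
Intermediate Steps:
b(p) = 33
P = 52
o(d) = -52 + d (o(d) = d - 1*52 = d - 52 = -52 + d)
√(o(33) + b(203)) = √((-52 + 33) + 33) = √(-19 + 33) = √14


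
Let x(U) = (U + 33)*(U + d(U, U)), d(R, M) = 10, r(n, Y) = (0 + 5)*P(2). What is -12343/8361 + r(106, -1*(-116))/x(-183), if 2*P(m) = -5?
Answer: -8544143/5785812 ≈ -1.4767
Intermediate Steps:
P(m) = -5/2 (P(m) = (½)*(-5) = -5/2)
r(n, Y) = -25/2 (r(n, Y) = (0 + 5)*(-5/2) = 5*(-5/2) = -25/2)
x(U) = (10 + U)*(33 + U) (x(U) = (U + 33)*(U + 10) = (33 + U)*(10 + U) = (10 + U)*(33 + U))
-12343/8361 + r(106, -1*(-116))/x(-183) = -12343/8361 - 25/(2*(330 + (-183)² + 43*(-183))) = -12343*1/8361 - 25/(2*(330 + 33489 - 7869)) = -12343/8361 - 25/2/25950 = -12343/8361 - 25/2*1/25950 = -12343/8361 - 1/2076 = -8544143/5785812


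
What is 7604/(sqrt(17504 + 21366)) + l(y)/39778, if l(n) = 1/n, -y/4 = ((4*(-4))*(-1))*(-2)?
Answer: 1/5091584 + 3802*sqrt(230)/1495 ≈ 38.569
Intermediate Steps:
y = 128 (y = -4*(4*(-4))*(-1)*(-2) = -4*(-16*(-1))*(-2) = -64*(-2) = -4*(-32) = 128)
7604/(sqrt(17504 + 21366)) + l(y)/39778 = 7604/(sqrt(17504 + 21366)) + 1/(128*39778) = 7604/(sqrt(38870)) + (1/128)*(1/39778) = 7604/((13*sqrt(230))) + 1/5091584 = 7604*(sqrt(230)/2990) + 1/5091584 = 3802*sqrt(230)/1495 + 1/5091584 = 1/5091584 + 3802*sqrt(230)/1495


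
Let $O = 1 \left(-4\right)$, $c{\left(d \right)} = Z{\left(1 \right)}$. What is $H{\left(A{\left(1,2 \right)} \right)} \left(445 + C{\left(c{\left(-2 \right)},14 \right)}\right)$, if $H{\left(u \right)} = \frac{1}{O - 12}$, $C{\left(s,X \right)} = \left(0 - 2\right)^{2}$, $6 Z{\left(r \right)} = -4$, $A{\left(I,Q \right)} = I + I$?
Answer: $- \frac{449}{16} \approx -28.063$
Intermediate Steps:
$A{\left(I,Q \right)} = 2 I$
$Z{\left(r \right)} = - \frac{2}{3}$ ($Z{\left(r \right)} = \frac{1}{6} \left(-4\right) = - \frac{2}{3}$)
$c{\left(d \right)} = - \frac{2}{3}$
$O = -4$
$C{\left(s,X \right)} = 4$ ($C{\left(s,X \right)} = \left(-2\right)^{2} = 4$)
$H{\left(u \right)} = - \frac{1}{16}$ ($H{\left(u \right)} = \frac{1}{-4 - 12} = \frac{1}{-16} = - \frac{1}{16}$)
$H{\left(A{\left(1,2 \right)} \right)} \left(445 + C{\left(c{\left(-2 \right)},14 \right)}\right) = - \frac{445 + 4}{16} = \left(- \frac{1}{16}\right) 449 = - \frac{449}{16}$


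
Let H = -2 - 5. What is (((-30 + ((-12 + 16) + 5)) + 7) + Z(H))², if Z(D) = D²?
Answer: 1225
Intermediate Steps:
H = -7
(((-30 + ((-12 + 16) + 5)) + 7) + Z(H))² = (((-30 + ((-12 + 16) + 5)) + 7) + (-7)²)² = (((-30 + (4 + 5)) + 7) + 49)² = (((-30 + 9) + 7) + 49)² = ((-21 + 7) + 49)² = (-14 + 49)² = 35² = 1225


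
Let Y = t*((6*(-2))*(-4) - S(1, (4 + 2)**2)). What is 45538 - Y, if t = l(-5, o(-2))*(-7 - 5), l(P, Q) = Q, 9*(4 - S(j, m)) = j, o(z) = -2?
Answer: 133438/3 ≈ 44479.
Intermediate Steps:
S(j, m) = 4 - j/9
t = 24 (t = -2*(-7 - 5) = -2*(-12) = 24)
Y = 3176/3 (Y = 24*((6*(-2))*(-4) - (4 - 1/9*1)) = 24*(-12*(-4) - (4 - 1/9)) = 24*(48 - 1*35/9) = 24*(48 - 35/9) = 24*(397/9) = 3176/3 ≈ 1058.7)
45538 - Y = 45538 - 1*3176/3 = 45538 - 3176/3 = 133438/3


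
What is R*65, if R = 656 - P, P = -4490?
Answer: 334490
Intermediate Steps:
R = 5146 (R = 656 - 1*(-4490) = 656 + 4490 = 5146)
R*65 = 5146*65 = 334490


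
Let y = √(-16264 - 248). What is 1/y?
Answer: -I*√258/2064 ≈ -0.0077822*I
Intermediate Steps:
y = 8*I*√258 (y = √(-16512) = 8*I*√258 ≈ 128.5*I)
1/y = 1/(8*I*√258) = -I*√258/2064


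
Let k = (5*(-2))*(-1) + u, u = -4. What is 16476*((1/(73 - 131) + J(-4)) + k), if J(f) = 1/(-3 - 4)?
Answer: 19532298/203 ≈ 96218.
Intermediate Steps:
k = 6 (k = (5*(-2))*(-1) - 4 = -10*(-1) - 4 = 10 - 4 = 6)
J(f) = -⅐ (J(f) = 1/(-7) = -⅐)
16476*((1/(73 - 131) + J(-4)) + k) = 16476*((1/(73 - 131) - ⅐) + 6) = 16476*((1/(-58) - ⅐) + 6) = 16476*((-1/58 - ⅐) + 6) = 16476*(-65/406 + 6) = 16476*(2371/406) = 19532298/203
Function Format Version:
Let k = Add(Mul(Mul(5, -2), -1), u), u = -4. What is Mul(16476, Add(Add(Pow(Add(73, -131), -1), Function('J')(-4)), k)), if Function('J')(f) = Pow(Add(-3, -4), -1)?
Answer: Rational(19532298, 203) ≈ 96218.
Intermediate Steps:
k = 6 (k = Add(Mul(Mul(5, -2), -1), -4) = Add(Mul(-10, -1), -4) = Add(10, -4) = 6)
Function('J')(f) = Rational(-1, 7) (Function('J')(f) = Pow(-7, -1) = Rational(-1, 7))
Mul(16476, Add(Add(Pow(Add(73, -131), -1), Function('J')(-4)), k)) = Mul(16476, Add(Add(Pow(Add(73, -131), -1), Rational(-1, 7)), 6)) = Mul(16476, Add(Add(Pow(-58, -1), Rational(-1, 7)), 6)) = Mul(16476, Add(Add(Rational(-1, 58), Rational(-1, 7)), 6)) = Mul(16476, Add(Rational(-65, 406), 6)) = Mul(16476, Rational(2371, 406)) = Rational(19532298, 203)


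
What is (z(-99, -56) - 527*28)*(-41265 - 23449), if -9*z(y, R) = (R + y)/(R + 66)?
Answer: 8593274989/9 ≈ 9.5481e+8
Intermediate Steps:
z(y, R) = -(R + y)/(9*(66 + R)) (z(y, R) = -(R + y)/(9*(R + 66)) = -(R + y)/(9*(66 + R)))
(z(-99, -56) - 527*28)*(-41265 - 23449) = ((-1*(-56) - 1*(-99))/(9*(66 - 56)) - 527*28)*(-41265 - 23449) = ((⅑)*(56 + 99)/10 - 14756)*(-64714) = ((⅑)*(⅒)*155 - 14756)*(-64714) = (31/18 - 14756)*(-64714) = -265577/18*(-64714) = 8593274989/9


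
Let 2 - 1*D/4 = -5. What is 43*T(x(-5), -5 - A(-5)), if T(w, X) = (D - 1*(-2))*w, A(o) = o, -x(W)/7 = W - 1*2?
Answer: 63210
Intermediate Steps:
D = 28 (D = 8 - 4*(-5) = 8 + 20 = 28)
x(W) = 14 - 7*W (x(W) = -7*(W - 1*2) = -7*(W - 2) = -7*(-2 + W) = 14 - 7*W)
T(w, X) = 30*w (T(w, X) = (28 - 1*(-2))*w = (28 + 2)*w = 30*w)
43*T(x(-5), -5 - A(-5)) = 43*(30*(14 - 7*(-5))) = 43*(30*(14 + 35)) = 43*(30*49) = 43*1470 = 63210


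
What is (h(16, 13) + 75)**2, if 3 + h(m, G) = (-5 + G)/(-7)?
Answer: 246016/49 ≈ 5020.7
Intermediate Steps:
h(m, G) = -16/7 - G/7 (h(m, G) = -3 + (-5 + G)/(-7) = -3 + (-5 + G)*(-1/7) = -3 + (5/7 - G/7) = -16/7 - G/7)
(h(16, 13) + 75)**2 = ((-16/7 - 1/7*13) + 75)**2 = ((-16/7 - 13/7) + 75)**2 = (-29/7 + 75)**2 = (496/7)**2 = 246016/49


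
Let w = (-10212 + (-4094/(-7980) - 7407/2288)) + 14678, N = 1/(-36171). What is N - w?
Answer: -245635933394011/55034899920 ≈ -4463.3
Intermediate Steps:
N = -1/36171 ≈ -2.7646e-5
w = 20372889763/4564560 (w = (-10212 + (-4094*(-1/7980) - 7407*1/2288)) + 14678 = (-10212 + (2047/3990 - 7407/2288)) + 14678 = (-10212 - 12435197/4564560) + 14678 = -46625721917/4564560 + 14678 = 20372889763/4564560 ≈ 4463.3)
N - w = -1/36171 - 1*20372889763/4564560 = -1/36171 - 20372889763/4564560 = -245635933394011/55034899920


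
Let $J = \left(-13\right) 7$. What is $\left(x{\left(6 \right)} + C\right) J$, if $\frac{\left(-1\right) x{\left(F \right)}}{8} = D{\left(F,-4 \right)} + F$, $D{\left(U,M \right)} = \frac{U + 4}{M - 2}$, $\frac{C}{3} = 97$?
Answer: $- \frac{69979}{3} \approx -23326.0$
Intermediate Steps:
$C = 291$ ($C = 3 \cdot 97 = 291$)
$D{\left(U,M \right)} = \frac{4 + U}{-2 + M}$
$J = -91$
$x{\left(F \right)} = \frac{16}{3} - \frac{20 F}{3}$ ($x{\left(F \right)} = - 8 \left(\frac{4 + F}{-2 - 4} + F\right) = - 8 \left(\frac{4 + F}{-6} + F\right) = - 8 \left(- \frac{4 + F}{6} + F\right) = - 8 \left(\left(- \frac{2}{3} - \frac{F}{6}\right) + F\right) = - 8 \left(- \frac{2}{3} + \frac{5 F}{6}\right) = \frac{16}{3} - \frac{20 F}{3}$)
$\left(x{\left(6 \right)} + C\right) J = \left(\left(\frac{16}{3} - 40\right) + 291\right) \left(-91\right) = \left(- \frac{104}{3} + 291\right) \left(-91\right) = \frac{769}{3} \left(-91\right) = - \frac{69979}{3}$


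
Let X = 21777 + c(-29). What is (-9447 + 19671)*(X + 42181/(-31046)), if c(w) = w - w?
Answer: 3455950019832/15523 ≈ 2.2263e+8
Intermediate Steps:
c(w) = 0
X = 21777 (X = 21777 + 0 = 21777)
(-9447 + 19671)*(X + 42181/(-31046)) = (-9447 + 19671)*(21777 + 42181/(-31046)) = 10224*(21777 + 42181*(-1/31046)) = 10224*(21777 - 42181/31046) = 10224*(676046561/31046) = 3455950019832/15523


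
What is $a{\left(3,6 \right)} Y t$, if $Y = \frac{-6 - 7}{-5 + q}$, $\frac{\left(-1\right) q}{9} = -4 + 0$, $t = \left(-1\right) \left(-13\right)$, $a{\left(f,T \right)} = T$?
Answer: $- \frac{1014}{31} \approx -32.71$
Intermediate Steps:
$t = 13$
$q = 36$ ($q = - 9 \left(-4 + 0\right) = \left(-9\right) \left(-4\right) = 36$)
$Y = - \frac{13}{31}$ ($Y = \frac{-6 - 7}{-5 + 36} = - \frac{13}{31} \approx -0.41935$)
$a{\left(3,6 \right)} Y t = 6 \left(- \frac{13}{31}\right) 13 = \left(- \frac{78}{31}\right) 13 = - \frac{1014}{31}$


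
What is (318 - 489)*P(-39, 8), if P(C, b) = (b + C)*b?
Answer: 42408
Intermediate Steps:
P(C, b) = b*(C + b) (P(C, b) = (C + b)*b = b*(C + b))
(318 - 489)*P(-39, 8) = (318 - 489)*(8*(-39 + 8)) = -1368*(-31) = -171*(-248) = 42408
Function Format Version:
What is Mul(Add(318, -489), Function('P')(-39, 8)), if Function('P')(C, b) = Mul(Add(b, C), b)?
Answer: 42408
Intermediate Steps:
Function('P')(C, b) = Mul(b, Add(C, b)) (Function('P')(C, b) = Mul(Add(C, b), b) = Mul(b, Add(C, b)))
Mul(Add(318, -489), Function('P')(-39, 8)) = Mul(Add(318, -489), Mul(8, Add(-39, 8))) = Mul(-171, Mul(8, -31)) = Mul(-171, -248) = 42408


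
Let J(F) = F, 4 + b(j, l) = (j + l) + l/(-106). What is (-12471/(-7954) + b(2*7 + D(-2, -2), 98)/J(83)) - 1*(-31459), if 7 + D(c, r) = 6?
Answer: 1100838850831/34989646 ≈ 31462.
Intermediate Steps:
D(c, r) = -1 (D(c, r) = -7 + 6 = -1)
b(j, l) = -4 + j + 105*l/106 (b(j, l) = -4 + ((j + l) + l/(-106)) = -4 + ((j + l) + l*(-1/106)) = -4 + ((j + l) - l/106) = -4 + (j + 105*l/106) = -4 + j + 105*l/106)
(-12471/(-7954) + b(2*7 + D(-2, -2), 98)/J(83)) - 1*(-31459) = (-12471/(-7954) + (-4 + (2*7 - 1) + (105/106)*98)/83) - 1*(-31459) = (-12471*(-1/7954) + (-4 + (14 - 1) + 5145/53)*(1/83)) + 31459 = (12471/7954 + (-4 + 13 + 5145/53)*(1/83)) + 31459 = (12471/7954 + (5622/53)*(1/83)) + 31459 = (12471/7954 + 5622/4399) + 31459 = 99577317/34989646 + 31459 = 1100838850831/34989646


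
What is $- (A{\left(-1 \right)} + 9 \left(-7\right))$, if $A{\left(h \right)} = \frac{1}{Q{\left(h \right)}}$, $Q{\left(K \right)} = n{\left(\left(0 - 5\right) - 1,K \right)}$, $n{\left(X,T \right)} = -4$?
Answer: $\frac{253}{4} \approx 63.25$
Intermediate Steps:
$Q{\left(K \right)} = -4$
$A{\left(h \right)} = - \frac{1}{4}$ ($A{\left(h \right)} = \frac{1}{-4} = - \frac{1}{4}$)
$- (A{\left(-1 \right)} + 9 \left(-7\right)) = - (- \frac{1}{4} + 9 \left(-7\right)) = - (- \frac{1}{4} - 63) = \left(-1\right) \left(- \frac{253}{4}\right) = \frac{253}{4}$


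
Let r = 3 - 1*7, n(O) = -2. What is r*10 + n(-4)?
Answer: -42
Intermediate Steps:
r = -4 (r = 3 - 7 = -4)
r*10 + n(-4) = -4*10 - 2 = -40 - 2 = -42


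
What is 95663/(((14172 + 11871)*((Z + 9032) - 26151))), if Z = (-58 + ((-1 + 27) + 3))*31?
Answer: -95663/469242774 ≈ -0.00020387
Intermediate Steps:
Z = -899 (Z = (-58 + (26 + 3))*31 = (-58 + 29)*31 = -29*31 = -899)
95663/(((14172 + 11871)*((Z + 9032) - 26151))) = 95663/(((14172 + 11871)*((-899 + 9032) - 26151))) = 95663/((26043*(8133 - 26151))) = 95663/((26043*(-18018))) = 95663/(-469242774) = 95663*(-1/469242774) = -95663/469242774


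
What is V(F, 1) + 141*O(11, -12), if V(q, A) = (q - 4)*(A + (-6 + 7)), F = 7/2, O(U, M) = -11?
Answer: -1552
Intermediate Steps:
F = 7/2 (F = 7*(½) = 7/2 ≈ 3.5000)
V(q, A) = (1 + A)*(-4 + q) (V(q, A) = (-4 + q)*(A + 1) = (-4 + q)*(1 + A) = (1 + A)*(-4 + q))
V(F, 1) + 141*O(11, -12) = (-4 + 7/2 - 4*1 + 1*(7/2)) + 141*(-11) = (-4 + 7/2 - 4 + 7/2) - 1551 = -1 - 1551 = -1552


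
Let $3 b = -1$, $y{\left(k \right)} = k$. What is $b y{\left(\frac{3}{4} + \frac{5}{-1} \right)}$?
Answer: $\frac{17}{12} \approx 1.4167$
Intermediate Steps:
$b = - \frac{1}{3}$ ($b = \frac{1}{3} \left(-1\right) = - \frac{1}{3} \approx -0.33333$)
$b y{\left(\frac{3}{4} + \frac{5}{-1} \right)} = - \frac{\frac{3}{4} + \frac{5}{-1}}{3} = - \frac{3 \cdot \frac{1}{4} + 5 \left(-1\right)}{3} = - \frac{\frac{3}{4} - 5}{3} = \left(- \frac{1}{3}\right) \left(- \frac{17}{4}\right) = \frac{17}{12}$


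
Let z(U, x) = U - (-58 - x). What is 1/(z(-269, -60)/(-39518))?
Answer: 39518/271 ≈ 145.82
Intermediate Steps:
z(U, x) = 58 + U + x (z(U, x) = U + (58 + x) = 58 + U + x)
1/(z(-269, -60)/(-39518)) = 1/((58 - 269 - 60)/(-39518)) = 1/(-271*(-1/39518)) = 1/(271/39518) = 39518/271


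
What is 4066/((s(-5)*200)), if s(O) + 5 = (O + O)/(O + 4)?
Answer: 2033/500 ≈ 4.0660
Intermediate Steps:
s(O) = -5 + 2*O/(4 + O) (s(O) = -5 + (O + O)/(O + 4) = -5 + (2*O)/(4 + O) = -5 + 2*O/(4 + O))
4066/((s(-5)*200)) = 4066/((((-20 - 3*(-5))/(4 - 5))*200)) = 4066/((((-20 + 15)/(-1))*200)) = 4066/((-1*(-5)*200)) = 4066/((5*200)) = 4066/1000 = 4066*(1/1000) = 2033/500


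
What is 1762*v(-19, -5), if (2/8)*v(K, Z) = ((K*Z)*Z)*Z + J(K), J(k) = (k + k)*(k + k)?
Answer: 26916312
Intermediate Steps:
J(k) = 4*k² (J(k) = (2*k)*(2*k) = 4*k²)
v(K, Z) = 16*K² + 4*K*Z³ (v(K, Z) = 4*(((K*Z)*Z)*Z + 4*K²) = 4*((K*Z²)*Z + 4*K²) = 4*(K*Z³ + 4*K²) = 4*(4*K² + K*Z³) = 16*K² + 4*K*Z³)
1762*v(-19, -5) = 1762*(4*(-19)*((-5)³ + 4*(-19))) = 1762*(4*(-19)*(-125 - 76)) = 1762*(4*(-19)*(-201)) = 1762*15276 = 26916312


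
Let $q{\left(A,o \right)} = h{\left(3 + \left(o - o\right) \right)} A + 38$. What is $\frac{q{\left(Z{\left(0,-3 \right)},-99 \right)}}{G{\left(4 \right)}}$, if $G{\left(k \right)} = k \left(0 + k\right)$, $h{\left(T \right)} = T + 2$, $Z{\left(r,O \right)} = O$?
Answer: $\frac{23}{16} \approx 1.4375$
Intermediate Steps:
$h{\left(T \right)} = 2 + T$
$q{\left(A,o \right)} = 38 + 5 A$ ($q{\left(A,o \right)} = \left(2 + \left(3 + \left(o - o\right)\right)\right) A + 38 = \left(2 + \left(3 + 0\right)\right) A + 38 = \left(2 + 3\right) A + 38 = 5 A + 38 = 38 + 5 A$)
$G{\left(k \right)} = k^{2}$ ($G{\left(k \right)} = k k = k^{2}$)
$\frac{q{\left(Z{\left(0,-3 \right)},-99 \right)}}{G{\left(4 \right)}} = \frac{38 + 5 \left(-3\right)}{4^{2}} = \frac{38 - 15}{16} = 23 \cdot \frac{1}{16} = \frac{23}{16}$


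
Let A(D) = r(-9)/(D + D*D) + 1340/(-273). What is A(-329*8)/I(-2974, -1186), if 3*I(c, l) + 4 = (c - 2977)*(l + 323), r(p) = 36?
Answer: -110466803/38527359647322 ≈ -2.8672e-6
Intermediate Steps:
I(c, l) = -4/3 + (-2977 + c)*(323 + l)/3 (I(c, l) = -4/3 + ((c - 2977)*(l + 323))/3 = -4/3 + ((-2977 + c)*(323 + l))/3 = -4/3 + (-2977 + c)*(323 + l)/3)
A(D) = -1340/273 + 36/(D + D²) (A(D) = 36/(D + D*D) + 1340/(-273) = 36/(D + D²) + 1340*(-1/273) = 36/(D + D²) - 1340/273 = -1340/273 + 36/(D + D²))
A(-329*8)/I(-2974, -1186) = (4*(2457 - (-110215)*8 - 335*(-329*8)²)/(273*((-329*8))*(1 - 329*8)))/(-320525 - 2977/3*(-1186) + (323/3)*(-2974) + (⅓)*(-2974)*(-1186)) = ((4/273)*(2457 - 335*(-2632) - 335*(-2632)²)/(-2632*(1 - 2632)))/(-320525 + 3530722/3 - 960602/3 + 3527164/3) = ((4/273)*(-1/2632)*(2457 + 881720 - 335*6927424)/(-2631))/1711903 = ((4/273)*(-1/2632)*(-1/2631)*(2457 + 881720 - 2320687040))*(1/1711903) = ((4/273)*(-1/2632)*(-1/2631)*(-2319802863))*(1/1711903) = -110466803/22505574*1/1711903 = -110466803/38527359647322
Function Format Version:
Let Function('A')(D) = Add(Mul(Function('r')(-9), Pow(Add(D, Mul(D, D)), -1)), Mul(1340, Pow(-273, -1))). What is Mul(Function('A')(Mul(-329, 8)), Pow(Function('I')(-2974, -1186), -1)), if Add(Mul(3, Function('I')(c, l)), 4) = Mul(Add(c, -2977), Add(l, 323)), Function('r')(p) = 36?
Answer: Rational(-110466803, 38527359647322) ≈ -2.8672e-6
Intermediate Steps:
Function('I')(c, l) = Add(Rational(-4, 3), Mul(Rational(1, 3), Add(-2977, c), Add(323, l))) (Function('I')(c, l) = Add(Rational(-4, 3), Mul(Rational(1, 3), Mul(Add(c, -2977), Add(l, 323)))) = Add(Rational(-4, 3), Mul(Rational(1, 3), Mul(Add(-2977, c), Add(323, l)))) = Add(Rational(-4, 3), Mul(Rational(1, 3), Add(-2977, c), Add(323, l))))
Function('A')(D) = Add(Rational(-1340, 273), Mul(36, Pow(Add(D, Pow(D, 2)), -1))) (Function('A')(D) = Add(Mul(36, Pow(Add(D, Mul(D, D)), -1)), Mul(1340, Pow(-273, -1))) = Add(Mul(36, Pow(Add(D, Pow(D, 2)), -1)), Mul(1340, Rational(-1, 273))) = Add(Mul(36, Pow(Add(D, Pow(D, 2)), -1)), Rational(-1340, 273)) = Add(Rational(-1340, 273), Mul(36, Pow(Add(D, Pow(D, 2)), -1))))
Mul(Function('A')(Mul(-329, 8)), Pow(Function('I')(-2974, -1186), -1)) = Mul(Mul(Rational(4, 273), Pow(Mul(-329, 8), -1), Pow(Add(1, Mul(-329, 8)), -1), Add(2457, Mul(-335, Mul(-329, 8)), Mul(-335, Pow(Mul(-329, 8), 2)))), Pow(Add(-320525, Mul(Rational(-2977, 3), -1186), Mul(Rational(323, 3), -2974), Mul(Rational(1, 3), -2974, -1186)), -1)) = Mul(Mul(Rational(4, 273), Pow(-2632, -1), Pow(Add(1, -2632), -1), Add(2457, Mul(-335, -2632), Mul(-335, Pow(-2632, 2)))), Pow(Add(-320525, Rational(3530722, 3), Rational(-960602, 3), Rational(3527164, 3)), -1)) = Mul(Mul(Rational(4, 273), Rational(-1, 2632), Pow(-2631, -1), Add(2457, 881720, Mul(-335, 6927424))), Pow(1711903, -1)) = Mul(Mul(Rational(4, 273), Rational(-1, 2632), Rational(-1, 2631), Add(2457, 881720, -2320687040)), Rational(1, 1711903)) = Mul(Mul(Rational(4, 273), Rational(-1, 2632), Rational(-1, 2631), -2319802863), Rational(1, 1711903)) = Mul(Rational(-110466803, 22505574), Rational(1, 1711903)) = Rational(-110466803, 38527359647322)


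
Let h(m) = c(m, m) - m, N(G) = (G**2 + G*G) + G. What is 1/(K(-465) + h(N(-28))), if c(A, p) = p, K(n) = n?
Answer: -1/465 ≈ -0.0021505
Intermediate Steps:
N(G) = G + 2*G**2 (N(G) = (G**2 + G**2) + G = 2*G**2 + G = G + 2*G**2)
h(m) = 0 (h(m) = m - m = 0)
1/(K(-465) + h(N(-28))) = 1/(-465 + 0) = 1/(-465) = -1/465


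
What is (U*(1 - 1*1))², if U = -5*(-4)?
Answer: 0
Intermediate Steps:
U = 20
(U*(1 - 1*1))² = (20*(1 - 1*1))² = (20*(1 - 1))² = (20*0)² = 0² = 0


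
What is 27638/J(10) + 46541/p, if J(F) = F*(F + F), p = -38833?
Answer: 531979127/3883300 ≈ 136.99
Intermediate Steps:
J(F) = 2*F**2 (J(F) = F*(2*F) = 2*F**2)
27638/J(10) + 46541/p = 27638/((2*10**2)) + 46541/(-38833) = 27638/((2*100)) + 46541*(-1/38833) = 27638/200 - 46541/38833 = 27638*(1/200) - 46541/38833 = 13819/100 - 46541/38833 = 531979127/3883300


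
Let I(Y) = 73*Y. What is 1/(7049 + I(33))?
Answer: 1/9458 ≈ 0.00010573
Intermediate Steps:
1/(7049 + I(33)) = 1/(7049 + 73*33) = 1/(7049 + 2409) = 1/9458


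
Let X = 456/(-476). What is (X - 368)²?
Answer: 1927736836/14161 ≈ 1.3613e+5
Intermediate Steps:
X = -114/119 (X = 456*(-1/476) = -114/119 ≈ -0.95798)
(X - 368)² = (-114/119 - 368)² = (-43906/119)² = 1927736836/14161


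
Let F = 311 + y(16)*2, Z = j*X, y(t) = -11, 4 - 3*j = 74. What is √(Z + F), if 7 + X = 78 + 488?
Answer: I*√114789/3 ≈ 112.94*I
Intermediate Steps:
X = 559 (X = -7 + (78 + 488) = -7 + 566 = 559)
j = -70/3 (j = 4/3 - ⅓*74 = 4/3 - 74/3 = -70/3 ≈ -23.333)
Z = -39130/3 (Z = -70/3*559 = -39130/3 ≈ -13043.)
F = 289 (F = 311 - 11*2 = 311 - 22 = 289)
√(Z + F) = √(-39130/3 + 289) = √(-38263/3) = I*√114789/3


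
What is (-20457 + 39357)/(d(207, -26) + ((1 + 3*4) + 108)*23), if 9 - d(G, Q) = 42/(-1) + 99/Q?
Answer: 491400/73783 ≈ 6.6601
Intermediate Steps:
d(G, Q) = 51 - 99/Q (d(G, Q) = 9 - (42/(-1) + 99/Q) = 9 - (42*(-1) + 99/Q) = 9 - (-42 + 99/Q) = 9 + (42 - 99/Q) = 51 - 99/Q)
(-20457 + 39357)/(d(207, -26) + ((1 + 3*4) + 108)*23) = (-20457 + 39357)/((51 - 99/(-26)) + ((1 + 3*4) + 108)*23) = 18900/((51 - 99*(-1/26)) + ((1 + 12) + 108)*23) = 18900/((51 + 99/26) + (13 + 108)*23) = 18900/(1425/26 + 121*23) = 18900/(1425/26 + 2783) = 18900/(73783/26) = 18900*(26/73783) = 491400/73783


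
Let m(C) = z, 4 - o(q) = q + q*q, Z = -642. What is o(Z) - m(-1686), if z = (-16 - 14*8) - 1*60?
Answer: -411330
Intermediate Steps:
o(q) = 4 - q - q² (o(q) = 4 - (q + q*q) = 4 - (q + q²) = 4 + (-q - q²) = 4 - q - q²)
z = -188 (z = (-16 - 112) - 60 = -128 - 60 = -188)
m(C) = -188
o(Z) - m(-1686) = (4 - 1*(-642) - 1*(-642)²) - 1*(-188) = (4 + 642 - 1*412164) + 188 = (4 + 642 - 412164) + 188 = -411518 + 188 = -411330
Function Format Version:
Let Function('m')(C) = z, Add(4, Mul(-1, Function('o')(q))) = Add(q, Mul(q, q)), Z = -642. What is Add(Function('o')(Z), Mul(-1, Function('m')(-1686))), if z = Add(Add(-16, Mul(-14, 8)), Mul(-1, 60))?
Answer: -411330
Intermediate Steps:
Function('o')(q) = Add(4, Mul(-1, q), Mul(-1, Pow(q, 2))) (Function('o')(q) = Add(4, Mul(-1, Add(q, Mul(q, q)))) = Add(4, Mul(-1, Add(q, Pow(q, 2)))) = Add(4, Add(Mul(-1, q), Mul(-1, Pow(q, 2)))) = Add(4, Mul(-1, q), Mul(-1, Pow(q, 2))))
z = -188 (z = Add(Add(-16, -112), -60) = Add(-128, -60) = -188)
Function('m')(C) = -188
Add(Function('o')(Z), Mul(-1, Function('m')(-1686))) = Add(Add(4, Mul(-1, -642), Mul(-1, Pow(-642, 2))), Mul(-1, -188)) = Add(Add(4, 642, Mul(-1, 412164)), 188) = Add(Add(4, 642, -412164), 188) = Add(-411518, 188) = -411330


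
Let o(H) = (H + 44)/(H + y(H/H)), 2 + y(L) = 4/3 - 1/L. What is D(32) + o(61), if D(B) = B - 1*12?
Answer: 3875/178 ≈ 21.770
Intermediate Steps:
y(L) = -⅔ - 1/L (y(L) = -2 + (4/3 - 1/L) = -⅔ - 1/L)
D(B) = -12 + B (D(B) = B - 12 = -12 + B)
o(H) = (44 + H)/(-5/3 + H) (o(H) = (H + 44)/(H + (-⅔ - 1/(H/H))) = (44 + H)/(H + (-⅔ - 1/1)) = (44 + H)/(H + (-⅔ - 1*1)) = (44 + H)/(H + (-⅔ - 1)) = (44 + H)/(H - 5/3) = (44 + H)/(-5/3 + H))
D(32) + o(61) = (-12 + 32) + 3*(44 + 61)/(-5 + 3*61) = 20 + 3*105/(-5 + 183) = 20 + 3*105/178 = 20 + 3*(1/178)*105 = 20 + 315/178 = 3875/178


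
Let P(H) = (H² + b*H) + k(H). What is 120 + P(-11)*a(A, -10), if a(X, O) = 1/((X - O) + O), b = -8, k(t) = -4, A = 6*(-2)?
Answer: 1235/12 ≈ 102.92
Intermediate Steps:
A = -12
a(X, O) = 1/X
P(H) = -4 + H² - 8*H (P(H) = (H² - 8*H) - 4 = -4 + H² - 8*H)
120 + P(-11)*a(A, -10) = 120 + (-4 + (-11)² - 8*(-11))/(-12) = 120 + (-4 + 121 + 88)*(-1/12) = 120 + 205*(-1/12) = 120 - 205/12 = 1235/12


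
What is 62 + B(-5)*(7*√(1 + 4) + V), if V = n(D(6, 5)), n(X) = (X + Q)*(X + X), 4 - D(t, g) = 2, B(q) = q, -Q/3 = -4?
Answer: -218 - 35*√5 ≈ -296.26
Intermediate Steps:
Q = 12 (Q = -3*(-4) = 12)
D(t, g) = 2 (D(t, g) = 4 - 1*2 = 4 - 2 = 2)
n(X) = 2*X*(12 + X) (n(X) = (X + 12)*(X + X) = (12 + X)*(2*X) = 2*X*(12 + X))
V = 56 (V = 2*2*(12 + 2) = 2*2*14 = 56)
62 + B(-5)*(7*√(1 + 4) + V) = 62 - 5*(7*√(1 + 4) + 56) = 62 - 5*(7*√5 + 56) = 62 - 5*(56 + 7*√5) = 62 + (-280 - 35*√5) = -218 - 35*√5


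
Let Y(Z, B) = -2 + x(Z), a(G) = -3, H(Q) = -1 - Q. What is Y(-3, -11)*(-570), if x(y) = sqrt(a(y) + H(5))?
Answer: 1140 - 1710*I ≈ 1140.0 - 1710.0*I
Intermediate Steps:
x(y) = 3*I (x(y) = sqrt(-3 + (-1 - 1*5)) = sqrt(-3 + (-1 - 5)) = sqrt(-3 - 6) = sqrt(-9) = 3*I)
Y(Z, B) = -2 + 3*I
Y(-3, -11)*(-570) = (-2 + 3*I)*(-570) = 1140 - 1710*I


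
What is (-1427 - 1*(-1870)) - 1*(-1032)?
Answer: 1475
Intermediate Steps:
(-1427 - 1*(-1870)) - 1*(-1032) = (-1427 + 1870) + 1032 = 443 + 1032 = 1475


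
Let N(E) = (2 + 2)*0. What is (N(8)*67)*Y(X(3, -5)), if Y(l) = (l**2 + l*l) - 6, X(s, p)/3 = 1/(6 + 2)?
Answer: 0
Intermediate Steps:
N(E) = 0 (N(E) = 4*0 = 0)
X(s, p) = 3/8 (X(s, p) = 3/(6 + 2) = 3/8)
Y(l) = -6 + 2*l**2 (Y(l) = (l**2 + l**2) - 6 = 2*l**2 - 6 = -6 + 2*l**2)
(N(8)*67)*Y(X(3, -5)) = (0*67)*(-6 + 2*(3/8)**2) = 0*(-6 + 2*(9/64)) = 0*(-6 + 9/32) = 0*(-183/32) = 0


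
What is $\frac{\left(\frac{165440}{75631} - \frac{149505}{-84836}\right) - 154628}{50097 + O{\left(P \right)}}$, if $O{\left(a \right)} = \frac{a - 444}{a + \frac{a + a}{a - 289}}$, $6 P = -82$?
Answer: $- \frac{18344989597608350523}{5947634680788795004} \approx -3.0844$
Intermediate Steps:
$P = - \frac{41}{3}$ ($P = \frac{1}{6} \left(-82\right) = - \frac{41}{3} \approx -13.667$)
$O{\left(a \right)} = \frac{-444 + a}{a + \frac{2 a}{-289 + a}}$
$\frac{\left(\frac{165440}{75631} - \frac{149505}{-84836}\right) - 154628}{50097 + O{\left(P \right)}} = \frac{\left(\frac{165440}{75631} - \frac{149505}{-84836}\right) - 154628}{50097 + \frac{128316 + \left(- \frac{41}{3}\right)^{2} - - \frac{30053}{3}}{\left(- \frac{41}{3}\right) \left(-287 - \frac{41}{3}\right)}} = \frac{\left(165440 \cdot \frac{1}{75631} - - \frac{149505}{84836}\right) - 154628}{50097 - \frac{3 \left(128316 + \frac{1681}{9} + \frac{30053}{3}\right)}{41 \left(- \frac{902}{3}\right)}} = \frac{\left(\frac{165440}{75631} + \frac{149505}{84836}\right) - 154628}{50097 - \left(- \frac{9}{36982}\right) \frac{1246684}{9}} = \frac{\frac{25342480495}{6416231516} - 154628}{50097 + \frac{623342}{18491}} = - \frac{992103704375553}{6416231516 \cdot \frac{926966969}{18491}} = \left(- \frac{992103704375553}{6416231516}\right) \frac{18491}{926966969} = - \frac{18344989597608350523}{5947634680788795004}$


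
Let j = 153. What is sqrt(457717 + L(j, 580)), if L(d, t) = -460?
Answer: sqrt(457257) ≈ 676.21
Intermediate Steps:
sqrt(457717 + L(j, 580)) = sqrt(457717 - 460) = sqrt(457257)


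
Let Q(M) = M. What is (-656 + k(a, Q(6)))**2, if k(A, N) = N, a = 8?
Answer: 422500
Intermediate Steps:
(-656 + k(a, Q(6)))**2 = (-656 + 6)**2 = (-650)**2 = 422500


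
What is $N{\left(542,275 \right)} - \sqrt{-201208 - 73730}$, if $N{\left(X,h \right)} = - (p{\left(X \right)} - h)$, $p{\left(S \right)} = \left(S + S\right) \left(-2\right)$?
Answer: $2443 - i \sqrt{274938} \approx 2443.0 - 524.35 i$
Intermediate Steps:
$p{\left(S \right)} = - 4 S$ ($p{\left(S \right)} = 2 S \left(-2\right) = - 4 S$)
$N{\left(X,h \right)} = h + 4 X$ ($N{\left(X,h \right)} = - (- 4 X - h) = - (- h - 4 X) = h + 4 X$)
$N{\left(542,275 \right)} - \sqrt{-201208 - 73730} = \left(275 + 4 \cdot 542\right) - \sqrt{-201208 - 73730} = \left(275 + 2168\right) - \sqrt{-274938} = 2443 - i \sqrt{274938}$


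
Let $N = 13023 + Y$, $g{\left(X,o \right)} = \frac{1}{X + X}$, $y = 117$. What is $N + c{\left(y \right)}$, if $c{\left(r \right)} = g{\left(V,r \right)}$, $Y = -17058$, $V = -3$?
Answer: $- \frac{24211}{6} \approx -4035.2$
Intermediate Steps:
$g{\left(X,o \right)} = \frac{1}{2 X}$
$c{\left(r \right)} = - \frac{1}{6}$ ($c{\left(r \right)} = \frac{1}{2 \left(-3\right)} = \frac{1}{2} \left(- \frac{1}{3}\right) = - \frac{1}{6}$)
$N = -4035$ ($N = 13023 - 17058 = -4035$)
$N + c{\left(y \right)} = -4035 - \frac{1}{6} = - \frac{24211}{6}$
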